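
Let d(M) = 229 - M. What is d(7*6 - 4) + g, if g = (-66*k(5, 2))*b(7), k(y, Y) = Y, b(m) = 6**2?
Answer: -4561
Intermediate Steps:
b(m) = 36
g = -4752 (g = -66*2*36 = -132*36 = -4752)
d(7*6 - 4) + g = (229 - (7*6 - 4)) - 4752 = (229 - (42 - 4)) - 4752 = (229 - 1*38) - 4752 = (229 - 38) - 4752 = 191 - 4752 = -4561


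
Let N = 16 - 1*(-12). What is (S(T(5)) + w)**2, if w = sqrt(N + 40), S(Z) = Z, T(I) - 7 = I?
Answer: 212 + 48*sqrt(17) ≈ 409.91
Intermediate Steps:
T(I) = 7 + I
N = 28 (N = 16 + 12 = 28)
w = 2*sqrt(17) (w = sqrt(28 + 40) = sqrt(68) = 2*sqrt(17) ≈ 8.2462)
(S(T(5)) + w)**2 = ((7 + 5) + 2*sqrt(17))**2 = (12 + 2*sqrt(17))**2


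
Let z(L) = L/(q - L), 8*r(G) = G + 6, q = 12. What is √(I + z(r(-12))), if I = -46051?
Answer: 2*I*√3327189/17 ≈ 214.6*I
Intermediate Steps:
r(G) = ¾ + G/8 (r(G) = (G + 6)/8 = (6 + G)/8 = ¾ + G/8)
z(L) = L/(12 - L)
√(I + z(r(-12))) = √(-46051 - (¾ + (⅛)*(-12))/(-12 + (¾ + (⅛)*(-12)))) = √(-46051 - (¾ - 3/2)/(-12 + (¾ - 3/2))) = √(-46051 - 1*(-¾)/(-12 - ¾)) = √(-46051 - 1*(-¾)/(-51/4)) = √(-46051 - 1*(-¾)*(-4/51)) = √(-46051 - 1/17) = √(-782868/17) = 2*I*√3327189/17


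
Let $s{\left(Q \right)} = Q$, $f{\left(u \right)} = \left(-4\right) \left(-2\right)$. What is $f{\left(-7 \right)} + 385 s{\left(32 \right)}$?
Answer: $12328$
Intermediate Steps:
$f{\left(u \right)} = 8$
$f{\left(-7 \right)} + 385 s{\left(32 \right)} = 8 + 385 \cdot 32 = 8 + 12320 = 12328$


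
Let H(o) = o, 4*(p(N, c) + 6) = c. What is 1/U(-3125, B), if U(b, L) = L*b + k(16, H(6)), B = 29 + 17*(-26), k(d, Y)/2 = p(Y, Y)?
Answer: 1/1290616 ≈ 7.7482e-7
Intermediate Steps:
p(N, c) = -6 + c/4
k(d, Y) = -12 + Y/2 (k(d, Y) = 2*(-6 + Y/4) = -12 + Y/2)
B = -413 (B = 29 - 442 = -413)
U(b, L) = -9 + L*b (U(b, L) = L*b + (-12 + (½)*6) = L*b + (-12 + 3) = L*b - 9 = -9 + L*b)
1/U(-3125, B) = 1/(-9 - 413*(-3125)) = 1/(-9 + 1290625) = 1/1290616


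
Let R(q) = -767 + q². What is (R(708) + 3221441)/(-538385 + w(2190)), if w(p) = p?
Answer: -338358/48745 ≈ -6.9414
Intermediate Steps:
(R(708) + 3221441)/(-538385 + w(2190)) = ((-767 + 708²) + 3221441)/(-538385 + 2190) = ((-767 + 501264) + 3221441)/(-536195) = (500497 + 3221441)*(-1/536195) = 3721938*(-1/536195) = -338358/48745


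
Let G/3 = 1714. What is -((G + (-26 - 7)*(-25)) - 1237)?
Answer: -4730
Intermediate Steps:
G = 5142 (G = 3*1714 = 5142)
-((G + (-26 - 7)*(-25)) - 1237) = -((5142 + (-26 - 7)*(-25)) - 1237) = -((5142 - 33*(-25)) - 1237) = -((5142 + 825) - 1237) = -(5967 - 1237) = -1*4730 = -4730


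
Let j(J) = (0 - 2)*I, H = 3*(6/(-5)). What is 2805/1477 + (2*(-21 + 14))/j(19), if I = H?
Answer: -1205/26586 ≈ -0.045325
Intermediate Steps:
H = -18/5 (H = 3*(6*(-⅕)) = 3*(-6/5) = -18/5 ≈ -3.6000)
I = -18/5 ≈ -3.6000
j(J) = 36/5 (j(J) = (0 - 2)*(-18/5) = -2*(-18/5) = 36/5)
2805/1477 + (2*(-21 + 14))/j(19) = 2805/1477 + (2*(-21 + 14))/(36/5) = 2805*(1/1477) + (2*(-7))*(5/36) = 2805/1477 - 14*5/36 = 2805/1477 - 35/18 = -1205/26586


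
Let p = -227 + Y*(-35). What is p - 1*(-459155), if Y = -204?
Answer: 466068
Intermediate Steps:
p = 6913 (p = -227 - 204*(-35) = -227 + 7140 = 6913)
p - 1*(-459155) = 6913 - 1*(-459155) = 6913 + 459155 = 466068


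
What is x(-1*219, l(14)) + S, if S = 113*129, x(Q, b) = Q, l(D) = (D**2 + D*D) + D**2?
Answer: 14358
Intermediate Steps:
l(D) = 3*D**2 (l(D) = (D**2 + D**2) + D**2 = 2*D**2 + D**2 = 3*D**2)
S = 14577
x(-1*219, l(14)) + S = -1*219 + 14577 = -219 + 14577 = 14358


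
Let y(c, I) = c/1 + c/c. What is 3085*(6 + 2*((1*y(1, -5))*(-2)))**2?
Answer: 12340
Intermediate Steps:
y(c, I) = 1 + c (y(c, I) = c*1 + 1 = c + 1 = 1 + c)
3085*(6 + 2*((1*y(1, -5))*(-2)))**2 = 3085*(6 + 2*((1*(1 + 1))*(-2)))**2 = 3085*(6 + 2*((1*2)*(-2)))**2 = 3085*(6 + 2*(2*(-2)))**2 = 3085*(6 + 2*(-4))**2 = 3085*(6 - 8)**2 = 3085*(-2)**2 = 3085*4 = 12340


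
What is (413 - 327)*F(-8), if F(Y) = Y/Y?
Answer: 86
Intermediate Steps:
F(Y) = 1
(413 - 327)*F(-8) = (413 - 327)*1 = 86*1 = 86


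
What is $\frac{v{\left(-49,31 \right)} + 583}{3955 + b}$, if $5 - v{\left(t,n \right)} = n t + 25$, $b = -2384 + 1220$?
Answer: $\frac{2082}{2791} \approx 0.74597$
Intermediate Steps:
$b = -1164$
$v{\left(t,n \right)} = -20 - n t$ ($v{\left(t,n \right)} = 5 - \left(n t + 25\right) = 5 - \left(25 + n t\right) = -20 - n t$)
$\frac{v{\left(-49,31 \right)} + 583}{3955 + b} = \frac{\left(-20 - 31 \left(-49\right)\right) + 583}{3955 - 1164} = \frac{\left(-20 + 1519\right) + 583}{2791} = \left(1499 + 583\right) \frac{1}{2791} = 2082 \cdot \frac{1}{2791} = \frac{2082}{2791}$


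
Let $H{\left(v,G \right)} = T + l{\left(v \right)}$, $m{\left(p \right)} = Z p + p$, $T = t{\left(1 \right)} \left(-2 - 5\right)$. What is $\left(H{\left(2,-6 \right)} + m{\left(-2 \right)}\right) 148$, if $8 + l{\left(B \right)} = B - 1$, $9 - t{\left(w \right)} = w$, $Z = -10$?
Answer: $-6660$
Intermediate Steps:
$t{\left(w \right)} = 9 - w$
$T = -56$ ($T = \left(9 - 1\right) \left(-2 - 5\right) = \left(9 - 1\right) \left(-7\right) = 8 \left(-7\right) = -56$)
$l{\left(B \right)} = -9 + B$ ($l{\left(B \right)} = -8 + \left(B - 1\right) = -8 + \left(-1 + B\right) = -9 + B$)
$m{\left(p \right)} = - 9 p$ ($m{\left(p \right)} = - 10 p + p = - 9 p$)
$H{\left(v,G \right)} = -65 + v$ ($H{\left(v,G \right)} = -56 + \left(-9 + v\right) = -65 + v$)
$\left(H{\left(2,-6 \right)} + m{\left(-2 \right)}\right) 148 = \left(\left(-65 + 2\right) - -18\right) 148 = \left(-63 + 18\right) 148 = \left(-45\right) 148 = -6660$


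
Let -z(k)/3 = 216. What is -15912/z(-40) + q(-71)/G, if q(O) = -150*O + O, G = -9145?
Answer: 1925834/82305 ≈ 23.399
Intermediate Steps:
q(O) = -149*O
z(k) = -648 (z(k) = -3*216 = -648)
-15912/z(-40) + q(-71)/G = -15912/(-648) - 149*(-71)/(-9145) = -15912*(-1/648) + 10579*(-1/9145) = 221/9 - 10579/9145 = 1925834/82305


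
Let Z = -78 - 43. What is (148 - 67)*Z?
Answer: -9801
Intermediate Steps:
Z = -121
(148 - 67)*Z = (148 - 67)*(-121) = 81*(-121) = -9801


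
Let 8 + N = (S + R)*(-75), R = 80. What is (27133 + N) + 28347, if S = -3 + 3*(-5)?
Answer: 50822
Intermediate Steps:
S = -18 (S = -3 - 15 = -18)
N = -4658 (N = -8 + (-18 + 80)*(-75) = -8 + 62*(-75) = -8 - 4650 = -4658)
(27133 + N) + 28347 = (27133 - 4658) + 28347 = 22475 + 28347 = 50822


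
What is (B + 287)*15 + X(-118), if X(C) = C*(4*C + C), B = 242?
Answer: 77555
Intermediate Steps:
X(C) = 5*C² (X(C) = C*(5*C) = 5*C²)
(B + 287)*15 + X(-118) = (242 + 287)*15 + 5*(-118)² = 529*15 + 5*13924 = 7935 + 69620 = 77555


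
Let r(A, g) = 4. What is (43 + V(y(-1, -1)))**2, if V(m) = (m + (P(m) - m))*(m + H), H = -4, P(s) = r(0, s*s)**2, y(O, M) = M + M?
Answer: 2809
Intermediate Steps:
y(O, M) = 2*M
P(s) = 16 (P(s) = 4**2 = 16)
V(m) = -64 + 16*m (V(m) = (m + (16 - m))*(m - 4) = 16*(-4 + m) = -64 + 16*m)
(43 + V(y(-1, -1)))**2 = (43 + (-64 + 16*(2*(-1))))**2 = (43 + (-64 + 16*(-2)))**2 = (43 + (-64 - 32))**2 = (43 - 96)**2 = (-53)**2 = 2809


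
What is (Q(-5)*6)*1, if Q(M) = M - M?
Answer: 0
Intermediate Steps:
Q(M) = 0
(Q(-5)*6)*1 = (0*6)*1 = 0*1 = 0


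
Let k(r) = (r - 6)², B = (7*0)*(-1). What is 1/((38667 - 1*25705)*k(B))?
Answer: 1/466632 ≈ 2.1430e-6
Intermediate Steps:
B = 0 (B = 0*(-1) = 0)
k(r) = (-6 + r)²
1/((38667 - 1*25705)*k(B)) = 1/((38667 - 1*25705)*((-6 + 0)²)) = 1/((38667 - 25705)*((-6)²)) = 1/(12962*36) = (1/12962)*(1/36) = 1/466632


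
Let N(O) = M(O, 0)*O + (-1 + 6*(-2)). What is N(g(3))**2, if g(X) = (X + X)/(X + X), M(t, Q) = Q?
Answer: 169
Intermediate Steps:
g(X) = 1 (g(X) = (2*X)/((2*X)) = (2*X)*(1/(2*X)) = 1)
N(O) = -13 (N(O) = 0*O + (-1 + 6*(-2)) = 0 + (-1 - 12) = 0 - 13 = -13)
N(g(3))**2 = (-13)**2 = 169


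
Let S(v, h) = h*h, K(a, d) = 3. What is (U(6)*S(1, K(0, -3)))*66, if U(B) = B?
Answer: 3564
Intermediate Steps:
S(v, h) = h**2
(U(6)*S(1, K(0, -3)))*66 = (6*3**2)*66 = (6*9)*66 = 54*66 = 3564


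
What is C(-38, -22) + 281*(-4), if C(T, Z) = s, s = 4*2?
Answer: -1116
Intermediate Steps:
s = 8
C(T, Z) = 8
C(-38, -22) + 281*(-4) = 8 + 281*(-4) = 8 - 1124 = -1116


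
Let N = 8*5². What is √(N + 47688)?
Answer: 4*√2993 ≈ 218.83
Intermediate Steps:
N = 200 (N = 8*25 = 200)
√(N + 47688) = √(200 + 47688) = √47888 = 4*√2993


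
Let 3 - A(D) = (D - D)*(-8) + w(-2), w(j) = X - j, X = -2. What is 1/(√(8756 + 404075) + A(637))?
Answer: -3/412822 + √412831/412822 ≈ 0.0015491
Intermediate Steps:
w(j) = -2 - j
A(D) = 3 (A(D) = 3 - ((D - D)*(-8) + (-2 - 1*(-2))) = 3 - (0*(-8) + (-2 + 2)) = 3 - (0 + 0) = 3 - 1*0 = 3 + 0 = 3)
1/(√(8756 + 404075) + A(637)) = 1/(√(8756 + 404075) + 3) = 1/(√412831 + 3) = 1/(3 + √412831)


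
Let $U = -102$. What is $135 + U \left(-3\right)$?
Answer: $441$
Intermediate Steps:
$135 + U \left(-3\right) = 135 - -306 = 135 + 306 = 441$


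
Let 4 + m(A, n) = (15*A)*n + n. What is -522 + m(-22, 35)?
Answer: -12041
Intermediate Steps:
m(A, n) = -4 + n + 15*A*n (m(A, n) = -4 + ((15*A)*n + n) = -4 + (15*A*n + n) = -4 + (n + 15*A*n) = -4 + n + 15*A*n)
-522 + m(-22, 35) = -522 + (-4 + 35 + 15*(-22)*35) = -522 + (-4 + 35 - 11550) = -522 - 11519 = -12041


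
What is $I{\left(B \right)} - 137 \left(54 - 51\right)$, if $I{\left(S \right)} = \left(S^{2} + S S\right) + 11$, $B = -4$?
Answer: $-368$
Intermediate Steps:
$I{\left(S \right)} = 11 + 2 S^{2}$ ($I{\left(S \right)} = \left(S^{2} + S^{2}\right) + 11 = 2 S^{2} + 11 = 11 + 2 S^{2}$)
$I{\left(B \right)} - 137 \left(54 - 51\right) = \left(11 + 2 \left(-4\right)^{2}\right) - 137 \left(54 - 51\right) = \left(11 + 2 \cdot 16\right) - 411 = \left(11 + 32\right) - 411 = 43 - 411 = -368$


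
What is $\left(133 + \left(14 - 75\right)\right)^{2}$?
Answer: $5184$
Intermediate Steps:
$\left(133 + \left(14 - 75\right)\right)^{2} = \left(133 - 61\right)^{2} = 72^{2} = 5184$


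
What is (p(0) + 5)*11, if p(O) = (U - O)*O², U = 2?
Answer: 55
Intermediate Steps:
p(O) = O²*(2 - O) (p(O) = (2 - O)*O² = O²*(2 - O))
(p(0) + 5)*11 = (0²*(2 - 1*0) + 5)*11 = (0*(2 + 0) + 5)*11 = (0*2 + 5)*11 = (0 + 5)*11 = 5*11 = 55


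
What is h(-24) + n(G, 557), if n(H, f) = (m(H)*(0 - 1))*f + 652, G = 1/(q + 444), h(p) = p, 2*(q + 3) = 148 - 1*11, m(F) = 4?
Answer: -1600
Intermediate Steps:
q = 131/2 (q = -3 + (148 - 1*11)/2 = -3 + (148 - 11)/2 = -3 + (½)*137 = -3 + 137/2 = 131/2 ≈ 65.500)
G = 2/1019 (G = 1/(131/2 + 444) = 1/(1019/2) = 2/1019 ≈ 0.0019627)
n(H, f) = 652 - 4*f (n(H, f) = (4*(0 - 1))*f + 652 = (4*(-1))*f + 652 = -4*f + 652 = 652 - 4*f)
h(-24) + n(G, 557) = -24 + (652 - 4*557) = -24 + (652 - 2228) = -24 - 1576 = -1600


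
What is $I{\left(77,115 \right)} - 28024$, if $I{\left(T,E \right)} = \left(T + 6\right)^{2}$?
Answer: $-21135$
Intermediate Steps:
$I{\left(T,E \right)} = \left(6 + T\right)^{2}$
$I{\left(77,115 \right)} - 28024 = \left(6 + 77\right)^{2} - 28024 = 83^{2} - 28024 = 6889 - 28024 = -21135$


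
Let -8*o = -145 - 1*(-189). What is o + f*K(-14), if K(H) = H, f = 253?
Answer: -7095/2 ≈ -3547.5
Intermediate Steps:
o = -11/2 (o = -(-145 - 1*(-189))/8 = -(-145 + 189)/8 = -⅛*44 = -11/2 ≈ -5.5000)
o + f*K(-14) = -11/2 + 253*(-14) = -11/2 - 3542 = -7095/2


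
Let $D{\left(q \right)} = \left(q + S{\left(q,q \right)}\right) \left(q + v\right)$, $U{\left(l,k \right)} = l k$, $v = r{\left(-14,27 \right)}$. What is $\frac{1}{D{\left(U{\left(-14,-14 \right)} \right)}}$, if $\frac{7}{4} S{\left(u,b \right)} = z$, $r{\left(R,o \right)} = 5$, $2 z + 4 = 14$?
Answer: $\frac{7}{279792} \approx 2.5019 \cdot 10^{-5}$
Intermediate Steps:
$z = 5$ ($z = -2 + \frac{1}{2} \cdot 14 = -2 + 7 = 5$)
$S{\left(u,b \right)} = \frac{20}{7}$ ($S{\left(u,b \right)} = \frac{4}{7} \cdot 5 = \frac{20}{7}$)
$v = 5$
$U{\left(l,k \right)} = k l$
$D{\left(q \right)} = \left(5 + q\right) \left(\frac{20}{7} + q\right)$ ($D{\left(q \right)} = \left(q + \frac{20}{7}\right) \left(q + 5\right) = \left(\frac{20}{7} + q\right) \left(5 + q\right) = \left(5 + q\right) \left(\frac{20}{7} + q\right)$)
$\frac{1}{D{\left(U{\left(-14,-14 \right)} \right)}} = \frac{1}{\frac{100}{7} + \left(\left(-14\right) \left(-14\right)\right)^{2} + \frac{55 \left(\left(-14\right) \left(-14\right)\right)}{7}} = \frac{1}{\frac{100}{7} + 196^{2} + \frac{55}{7} \cdot 196} = \frac{1}{\frac{100}{7} + 38416 + 1540} = \frac{1}{\frac{279792}{7}} = \frac{7}{279792}$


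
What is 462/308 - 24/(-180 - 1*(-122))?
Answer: 111/58 ≈ 1.9138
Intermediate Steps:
462/308 - 24/(-180 - 1*(-122)) = 462*(1/308) - 24/(-180 + 122) = 3/2 - 24/(-58) = 3/2 - 24*(-1/58) = 3/2 + 12/29 = 111/58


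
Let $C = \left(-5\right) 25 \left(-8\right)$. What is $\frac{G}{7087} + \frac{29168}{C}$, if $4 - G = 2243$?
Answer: $\frac{25559327}{885875} \approx 28.852$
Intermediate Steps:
$G = -2239$ ($G = 4 - 2243 = -2239$)
$C = 1000$ ($C = \left(-125\right) \left(-8\right) = 1000$)
$\frac{G}{7087} + \frac{29168}{C} = - \frac{2239}{7087} + \frac{29168}{1000} = \left(-2239\right) \frac{1}{7087} + 29168 \cdot \frac{1}{1000} = - \frac{2239}{7087} + \frac{3646}{125} = \frac{25559327}{885875}$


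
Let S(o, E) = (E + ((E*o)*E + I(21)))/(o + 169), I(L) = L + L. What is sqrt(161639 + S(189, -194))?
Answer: sqrt(5815693353)/179 ≈ 426.04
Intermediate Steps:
I(L) = 2*L
S(o, E) = (42 + E + o*E**2)/(169 + o) (S(o, E) = (E + ((E*o)*E + 2*21))/(o + 169) = (E + (o*E**2 + 42))/(169 + o) = (E + (42 + o*E**2))/(169 + o) = (42 + E + o*E**2)/(169 + o))
sqrt(161639 + S(189, -194)) = sqrt(161639 + (42 - 194 + 189*(-194)**2)/(169 + 189)) = sqrt(161639 + (42 - 194 + 189*37636)/358) = sqrt(161639 + (42 - 194 + 7113204)/358) = sqrt(161639 + (1/358)*7113052) = sqrt(161639 + 3556526/179) = sqrt(32489907/179) = sqrt(5815693353)/179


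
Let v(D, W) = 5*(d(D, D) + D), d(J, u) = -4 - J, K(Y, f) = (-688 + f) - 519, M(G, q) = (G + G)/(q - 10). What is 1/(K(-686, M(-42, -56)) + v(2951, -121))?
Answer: -11/13483 ≈ -0.00081584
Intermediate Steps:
M(G, q) = 2*G/(-10 + q) (M(G, q) = (2*G)/(-10 + q) = 2*G/(-10 + q))
K(Y, f) = -1207 + f
v(D, W) = -20 (v(D, W) = 5*((-4 - D) + D) = 5*(-4) = -20)
1/(K(-686, M(-42, -56)) + v(2951, -121)) = 1/((-1207 + 2*(-42)/(-10 - 56)) - 20) = 1/((-1207 + 2*(-42)/(-66)) - 20) = 1/((-1207 + 2*(-42)*(-1/66)) - 20) = 1/((-1207 + 14/11) - 20) = 1/(-13263/11 - 20) = 1/(-13483/11) = -11/13483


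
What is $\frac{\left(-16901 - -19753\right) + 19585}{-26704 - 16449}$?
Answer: $- \frac{22437}{43153} \approx -0.51994$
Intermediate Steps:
$\frac{\left(-16901 - -19753\right) + 19585}{-26704 - 16449} = \frac{\left(-16901 + 19753\right) + 19585}{-43153} = \left(2852 + 19585\right) \left(- \frac{1}{43153}\right) = 22437 \left(- \frac{1}{43153}\right) = - \frac{22437}{43153}$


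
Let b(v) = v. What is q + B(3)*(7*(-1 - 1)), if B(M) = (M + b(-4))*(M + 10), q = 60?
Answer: 242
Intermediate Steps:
B(M) = (-4 + M)*(10 + M) (B(M) = (M - 4)*(M + 10) = (-4 + M)*(10 + M))
q + B(3)*(7*(-1 - 1)) = 60 + (-40 + 3**2 + 6*3)*(7*(-1 - 1)) = 60 + (-40 + 9 + 18)*(7*(-2)) = 60 - 13*(-14) = 60 + 182 = 242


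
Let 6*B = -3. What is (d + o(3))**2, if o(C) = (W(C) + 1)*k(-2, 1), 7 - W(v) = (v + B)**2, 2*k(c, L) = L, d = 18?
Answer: 22801/64 ≈ 356.27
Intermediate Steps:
B = -1/2 (B = (1/6)*(-3) = -1/2 ≈ -0.50000)
k(c, L) = L/2
W(v) = 7 - (-1/2 + v)**2 (W(v) = 7 - (v - 1/2)**2 = 7 - (-1/2 + v)**2)
o(C) = 31/8 + C/2 - C**2/2 (o(C) = ((27/4 + C - C**2) + 1)*((1/2)*1) = (31/4 + C - C**2)*(1/2) = 31/8 + C/2 - C**2/2)
(d + o(3))**2 = (18 + (4 - (-1 + 2*3)**2/8))**2 = (18 + (4 - (-1 + 6)**2/8))**2 = (18 + (4 - 1/8*5**2))**2 = (18 + (4 - 1/8*25))**2 = (18 + (4 - 25/8))**2 = (18 + 7/8)**2 = (151/8)**2 = 22801/64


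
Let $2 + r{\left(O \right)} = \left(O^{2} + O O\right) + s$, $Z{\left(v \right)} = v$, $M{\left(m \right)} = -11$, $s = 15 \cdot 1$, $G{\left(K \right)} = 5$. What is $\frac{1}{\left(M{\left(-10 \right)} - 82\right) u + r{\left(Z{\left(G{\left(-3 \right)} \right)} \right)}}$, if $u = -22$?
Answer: $\frac{1}{2109} \approx 0.00047416$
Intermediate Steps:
$s = 15$
$r{\left(O \right)} = 13 + 2 O^{2}$ ($r{\left(O \right)} = -2 + \left(\left(O^{2} + O O\right) + 15\right) = -2 + \left(\left(O^{2} + O^{2}\right) + 15\right) = -2 + \left(2 O^{2} + 15\right) = -2 + \left(15 + 2 O^{2}\right) = 13 + 2 O^{2}$)
$\frac{1}{\left(M{\left(-10 \right)} - 82\right) u + r{\left(Z{\left(G{\left(-3 \right)} \right)} \right)}} = \frac{1}{\left(-11 - 82\right) \left(-22\right) + \left(13 + 2 \cdot 5^{2}\right)} = \frac{1}{\left(-11 - 82\right) \left(-22\right) + \left(13 + 2 \cdot 25\right)} = \frac{1}{\left(-93\right) \left(-22\right) + \left(13 + 50\right)} = \frac{1}{2046 + 63} = \frac{1}{2109}$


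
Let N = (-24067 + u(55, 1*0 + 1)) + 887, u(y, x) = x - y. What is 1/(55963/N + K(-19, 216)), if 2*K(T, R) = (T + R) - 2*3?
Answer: 11617/1081442 ≈ 0.010742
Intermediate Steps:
K(T, R) = -3 + R/2 + T/2 (K(T, R) = ((T + R) - 2*3)/2 = ((R + T) - 6)/2 = (-6 + R + T)/2 = -3 + R/2 + T/2)
N = -23234 (N = (-24067 + ((1*0 + 1) - 1*55)) + 887 = (-24067 + ((0 + 1) - 55)) + 887 = (-24067 + (1 - 55)) + 887 = (-24067 - 54) + 887 = -24121 + 887 = -23234)
1/(55963/N + K(-19, 216)) = 1/(55963/(-23234) + (-3 + (½)*216 + (½)*(-19))) = 1/(55963*(-1/23234) + (-3 + 108 - 19/2)) = 1/(-55963/23234 + 191/2) = 1/(1081442/11617) = 11617/1081442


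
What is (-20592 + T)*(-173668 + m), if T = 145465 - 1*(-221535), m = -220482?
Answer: -136536713200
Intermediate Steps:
T = 367000 (T = 145465 + 221535 = 367000)
(-20592 + T)*(-173668 + m) = (-20592 + 367000)*(-173668 - 220482) = 346408*(-394150) = -136536713200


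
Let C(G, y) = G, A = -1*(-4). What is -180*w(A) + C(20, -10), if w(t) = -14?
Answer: 2540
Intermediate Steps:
A = 4
-180*w(A) + C(20, -10) = -180*(-14) + 20 = 2520 + 20 = 2540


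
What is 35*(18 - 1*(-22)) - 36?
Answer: 1364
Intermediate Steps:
35*(18 - 1*(-22)) - 36 = 35*(18 + 22) - 36 = 35*40 - 36 = 1400 - 36 = 1364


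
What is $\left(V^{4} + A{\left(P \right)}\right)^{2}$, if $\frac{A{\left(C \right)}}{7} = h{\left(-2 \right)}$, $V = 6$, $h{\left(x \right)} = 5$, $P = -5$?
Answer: $1771561$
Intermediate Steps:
$A{\left(C \right)} = 35$ ($A{\left(C \right)} = 7 \cdot 5 = 35$)
$\left(V^{4} + A{\left(P \right)}\right)^{2} = \left(6^{4} + 35\right)^{2} = \left(1296 + 35\right)^{2} = 1331^{2} = 1771561$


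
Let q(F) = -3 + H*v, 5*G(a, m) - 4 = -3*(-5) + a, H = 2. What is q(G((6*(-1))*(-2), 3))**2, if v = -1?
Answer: 25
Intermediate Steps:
G(a, m) = 19/5 + a/5 (G(a, m) = 4/5 + (-3*(-5) + a)/5 = 4/5 + (15 + a)/5 = 4/5 + (3 + a/5) = 19/5 + a/5)
q(F) = -5 (q(F) = -3 + 2*(-1) = -3 - 2 = -5)
q(G((6*(-1))*(-2), 3))**2 = (-5)**2 = 25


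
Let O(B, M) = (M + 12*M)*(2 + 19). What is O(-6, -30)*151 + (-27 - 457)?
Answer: -1237174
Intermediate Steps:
O(B, M) = 273*M (O(B, M) = (13*M)*21 = 273*M)
O(-6, -30)*151 + (-27 - 457) = (273*(-30))*151 + (-27 - 457) = -8190*151 - 484 = -1236690 - 484 = -1237174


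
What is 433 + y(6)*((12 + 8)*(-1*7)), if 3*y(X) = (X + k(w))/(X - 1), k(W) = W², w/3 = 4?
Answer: -967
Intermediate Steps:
w = 12 (w = 3*4 = 12)
y(X) = (144 + X)/(3*(-1 + X)) (y(X) = ((X + 12²)/(X - 1))/3 = ((X + 144)/(-1 + X))/3 = ((144 + X)/(-1 + X))/3 = (144 + X)/(3*(-1 + X)))
433 + y(6)*((12 + 8)*(-1*7)) = 433 + ((144 + 6)/(3*(-1 + 6)))*((12 + 8)*(-1*7)) = 433 + ((⅓)*150/5)*(20*(-7)) = 433 + ((⅓)*(⅕)*150)*(-140) = 433 + 10*(-140) = 433 - 1400 = -967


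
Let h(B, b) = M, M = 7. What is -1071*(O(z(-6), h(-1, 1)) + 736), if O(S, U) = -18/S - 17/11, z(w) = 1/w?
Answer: -9924957/11 ≈ -9.0227e+5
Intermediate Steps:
h(B, b) = 7
z(w) = 1/w
O(S, U) = -17/11 - 18/S (O(S, U) = -18/S - 17*1/11 = -18/S - 17/11 = -17/11 - 18/S)
-1071*(O(z(-6), h(-1, 1)) + 736) = -1071*((-17/11 - 18/(1/(-6))) + 736) = -1071*((-17/11 - 18/(-1/6)) + 736) = -1071*((-17/11 - 18*(-6)) + 736) = -1071*((-17/11 + 108) + 736) = -1071*(1171/11 + 736) = -1071*9267/11 = -9924957/11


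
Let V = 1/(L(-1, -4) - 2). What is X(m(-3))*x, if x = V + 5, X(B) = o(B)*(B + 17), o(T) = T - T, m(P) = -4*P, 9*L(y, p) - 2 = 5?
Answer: 0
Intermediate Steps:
L(y, p) = 7/9 (L(y, p) = 2/9 + (⅑)*5 = 2/9 + 5/9 = 7/9)
o(T) = 0
V = -9/11 (V = 1/(7/9 - 2) = 1/(-11/9) = -9/11 ≈ -0.81818)
X(B) = 0 (X(B) = 0*(B + 17) = 0*(17 + B) = 0)
x = 46/11 (x = -9/11 + 5 = 46/11 ≈ 4.1818)
X(m(-3))*x = 0*(46/11) = 0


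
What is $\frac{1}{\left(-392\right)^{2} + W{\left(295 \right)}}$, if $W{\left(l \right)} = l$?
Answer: $\frac{1}{153959} \approx 6.4952 \cdot 10^{-6}$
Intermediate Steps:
$\frac{1}{\left(-392\right)^{2} + W{\left(295 \right)}} = \frac{1}{\left(-392\right)^{2} + 295} = \frac{1}{153664 + 295} = \frac{1}{153959}$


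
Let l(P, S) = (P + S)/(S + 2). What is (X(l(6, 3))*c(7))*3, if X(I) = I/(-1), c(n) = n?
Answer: -189/5 ≈ -37.800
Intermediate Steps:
l(P, S) = (P + S)/(2 + S)
X(I) = -I (X(I) = I*(-1) = -I)
(X(l(6, 3))*c(7))*3 = (-(6 + 3)/(2 + 3)*7)*3 = (-9/5*7)*3 = (-1*9/5*7)*3 = -9/5*7*3 = -63/5*3 = -189/5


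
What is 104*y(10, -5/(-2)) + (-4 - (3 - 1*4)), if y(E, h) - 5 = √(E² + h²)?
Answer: 517 + 260*√17 ≈ 1589.0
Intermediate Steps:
y(E, h) = 5 + √(E² + h²)
104*y(10, -5/(-2)) + (-4 - (3 - 1*4)) = 104*(5 + √(10² + (-5/(-2))²)) + (-4 - (3 - 1*4)) = 104*(5 + √(100 + (-5*(-½))²)) + (-4 - (3 - 4)) = 104*(5 + √(100 + (5/2)²)) + (-4 - 1*(-1)) = 104*(5 + √(100 + 25/4)) + (-4 + 1) = 104*(5 + √(425/4)) - 3 = 104*(5 + 5*√17/2) - 3 = (520 + 260*√17) - 3 = 517 + 260*√17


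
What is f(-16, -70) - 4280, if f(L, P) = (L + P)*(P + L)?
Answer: 3116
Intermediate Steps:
f(L, P) = (L + P)² (f(L, P) = (L + P)*(L + P) = (L + P)²)
f(-16, -70) - 4280 = (-16 - 70)² - 4280 = (-86)² - 4280 = 7396 - 4280 = 3116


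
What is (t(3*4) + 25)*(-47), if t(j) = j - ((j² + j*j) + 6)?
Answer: 12079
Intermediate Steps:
t(j) = -6 + j - 2*j² (t(j) = j - ((j² + j²) + 6) = j - (2*j² + 6) = j - (6 + 2*j²) = j + (-6 - 2*j²) = -6 + j - 2*j²)
(t(3*4) + 25)*(-47) = ((-6 + 3*4 - 2*(3*4)²) + 25)*(-47) = ((-6 + 12 - 2*12²) + 25)*(-47) = ((-6 + 12 - 2*144) + 25)*(-47) = ((-6 + 12 - 288) + 25)*(-47) = (-282 + 25)*(-47) = -257*(-47) = 12079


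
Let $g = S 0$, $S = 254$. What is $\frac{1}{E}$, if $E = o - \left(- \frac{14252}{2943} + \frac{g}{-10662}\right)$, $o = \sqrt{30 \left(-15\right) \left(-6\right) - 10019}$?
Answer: $\frac{41943636}{63594800935} - \frac{8661249 i \sqrt{7319}}{63594800935} \approx 0.00065954 - 0.011652 i$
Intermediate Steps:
$g = 0$ ($g = 254 \cdot 0 = 0$)
$o = i \sqrt{7319}$ ($o = \sqrt{\left(-450\right) \left(-6\right) - 10019} = \sqrt{2700 - 10019} = \sqrt{-7319} = i \sqrt{7319} \approx 85.551 i$)
$E = \frac{14252}{2943} + i \sqrt{7319}$ ($E = i \sqrt{7319} - \left(- \frac{14252}{2943} + \frac{0}{-10662}\right) = i \sqrt{7319} - \left(\left(-14252\right) \frac{1}{2943} + 0 \left(- \frac{1}{10662}\right)\right) = i \sqrt{7319} - \left(- \frac{14252}{2943} + 0\right) = i \sqrt{7319} - - \frac{14252}{2943} = i \sqrt{7319} + \frac{14252}{2943} = \frac{14252}{2943} + i \sqrt{7319} \approx 4.8427 + 85.551 i$)
$\frac{1}{E} = \frac{1}{\frac{14252}{2943} + i \sqrt{7319}}$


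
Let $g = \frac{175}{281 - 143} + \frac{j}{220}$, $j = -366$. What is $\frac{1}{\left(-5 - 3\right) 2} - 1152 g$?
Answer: $\frac{9220879}{20240} \approx 455.58$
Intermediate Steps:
$g = - \frac{1501}{3795}$ ($g = \frac{175}{281 - 143} - \frac{366}{220} = \frac{175}{138} - \frac{183}{110} = - \frac{1501}{3795} \approx -0.39552$)
$\frac{1}{\left(-5 - 3\right) 2} - 1152 g = \frac{1}{\left(-5 - 3\right) 2} - - \frac{576384}{1265} = \frac{1}{\left(-8\right) 2} + \frac{576384}{1265} = \frac{1}{-16} + \frac{576384}{1265} = - \frac{1}{16} + \frac{576384}{1265} = \frac{9220879}{20240}$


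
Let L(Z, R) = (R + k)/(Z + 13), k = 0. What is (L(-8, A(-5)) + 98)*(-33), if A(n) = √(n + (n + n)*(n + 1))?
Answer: -3234 - 33*√35/5 ≈ -3273.0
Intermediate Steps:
A(n) = √(n + 2*n*(1 + n)) (A(n) = √(n + (2*n)*(1 + n)) = √(n + 2*n*(1 + n)))
L(Z, R) = R/(13 + Z) (L(Z, R) = (R + 0)/(Z + 13) = R/(13 + Z))
(L(-8, A(-5)) + 98)*(-33) = (√(-5*(3 + 2*(-5)))/(13 - 8) + 98)*(-33) = (√(-5*(3 - 10))/5 + 98)*(-33) = (√(-5*(-7))*(⅕) + 98)*(-33) = (√35*(⅕) + 98)*(-33) = (√35/5 + 98)*(-33) = (98 + √35/5)*(-33) = -3234 - 33*√35/5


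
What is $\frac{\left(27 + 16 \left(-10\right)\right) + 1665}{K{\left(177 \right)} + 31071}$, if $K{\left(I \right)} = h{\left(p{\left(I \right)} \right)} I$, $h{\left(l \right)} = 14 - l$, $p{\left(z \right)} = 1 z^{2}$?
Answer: $- \frac{383}{1377921} \approx -0.00027796$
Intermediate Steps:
$p{\left(z \right)} = z^{2}$
$K{\left(I \right)} = I \left(14 - I^{2}\right)$ ($K{\left(I \right)} = \left(14 - I^{2}\right) I = I \left(14 - I^{2}\right)$)
$\frac{\left(27 + 16 \left(-10\right)\right) + 1665}{K{\left(177 \right)} + 31071} = \frac{\left(27 + 16 \left(-10\right)\right) + 1665}{177 \left(14 - 177^{2}\right) + 31071} = \frac{\left(27 - 160\right) + 1665}{177 \left(14 - 31329\right) + 31071} = \frac{-133 + 1665}{177 \left(14 - 31329\right) + 31071} = \frac{1532}{177 \left(-31315\right) + 31071} = \frac{1532}{-5542755 + 31071} = \frac{1532}{-5511684} = 1532 \left(- \frac{1}{5511684}\right) = - \frac{383}{1377921}$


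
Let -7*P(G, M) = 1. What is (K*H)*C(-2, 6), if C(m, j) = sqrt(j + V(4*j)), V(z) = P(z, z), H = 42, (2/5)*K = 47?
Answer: 705*sqrt(287) ≈ 11943.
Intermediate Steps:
K = 235/2 (K = (5/2)*47 = 235/2 ≈ 117.50)
P(G, M) = -1/7 (P(G, M) = -1/7*1 = -1/7)
V(z) = -1/7
C(m, j) = sqrt(-1/7 + j) (C(m, j) = sqrt(j - 1/7) = sqrt(-1/7 + j))
(K*H)*C(-2, 6) = ((235/2)*42)*(sqrt(-7 + 49*6)/7) = 4935*(sqrt(-7 + 294)/7) = 4935*(sqrt(287)/7) = 705*sqrt(287)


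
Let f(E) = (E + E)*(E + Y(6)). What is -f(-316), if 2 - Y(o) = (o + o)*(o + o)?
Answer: -289456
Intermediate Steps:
Y(o) = 2 - 4*o² (Y(o) = 2 - (o + o)*(o + o) = 2 - 2*o*2*o = 2 - 4*o²)
f(E) = 2*E*(-142 + E) (f(E) = (E + E)*(E + (2 - 4*6²)) = (2*E)*(E + (2 - 4*36)) = (2*E)*(E + (2 - 144)) = (2*E)*(E - 142) = (2*E)*(-142 + E) = 2*E*(-142 + E))
-f(-316) = -2*(-316)*(-142 - 316) = -2*(-316)*(-458) = -1*289456 = -289456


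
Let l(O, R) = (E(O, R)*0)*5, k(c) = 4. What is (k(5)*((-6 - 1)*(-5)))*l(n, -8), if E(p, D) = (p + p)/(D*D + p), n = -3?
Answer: 0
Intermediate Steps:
E(p, D) = 2*p/(p + D²) (E(p, D) = (2*p)/(D² + p) = (2*p)/(p + D²) = 2*p/(p + D²))
l(O, R) = 0 (l(O, R) = ((2*O/(O + R²))*0)*5 = 0*5 = 0)
(k(5)*((-6 - 1)*(-5)))*l(n, -8) = (4*((-6 - 1)*(-5)))*0 = (4*(-7*(-5)))*0 = (4*35)*0 = 140*0 = 0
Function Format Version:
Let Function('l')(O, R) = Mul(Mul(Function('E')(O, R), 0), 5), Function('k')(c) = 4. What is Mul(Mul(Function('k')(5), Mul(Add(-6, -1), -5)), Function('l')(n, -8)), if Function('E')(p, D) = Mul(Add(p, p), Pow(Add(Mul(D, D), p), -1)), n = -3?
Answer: 0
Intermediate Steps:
Function('E')(p, D) = Mul(2, p, Pow(Add(p, Pow(D, 2)), -1)) (Function('E')(p, D) = Mul(Mul(2, p), Pow(Add(Pow(D, 2), p), -1)) = Mul(Mul(2, p), Pow(Add(p, Pow(D, 2)), -1)) = Mul(2, p, Pow(Add(p, Pow(D, 2)), -1)))
Function('l')(O, R) = 0 (Function('l')(O, R) = Mul(Mul(Mul(2, O, Pow(Add(O, Pow(R, 2)), -1)), 0), 5) = Mul(0, 5) = 0)
Mul(Mul(Function('k')(5), Mul(Add(-6, -1), -5)), Function('l')(n, -8)) = Mul(Mul(4, Mul(Add(-6, -1), -5)), 0) = Mul(Mul(4, Mul(-7, -5)), 0) = Mul(Mul(4, 35), 0) = Mul(140, 0) = 0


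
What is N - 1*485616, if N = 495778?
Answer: 10162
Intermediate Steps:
N - 1*485616 = 495778 - 1*485616 = 495778 - 485616 = 10162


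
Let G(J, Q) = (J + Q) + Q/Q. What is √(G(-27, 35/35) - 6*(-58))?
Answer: √323 ≈ 17.972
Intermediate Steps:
G(J, Q) = 1 + J + Q (G(J, Q) = (J + Q) + 1 = 1 + J + Q)
√(G(-27, 35/35) - 6*(-58)) = √((1 - 27 + 35/35) - 6*(-58)) = √((1 - 27 + 35*(1/35)) + 348) = √((1 - 27 + 1) + 348) = √(-25 + 348) = √323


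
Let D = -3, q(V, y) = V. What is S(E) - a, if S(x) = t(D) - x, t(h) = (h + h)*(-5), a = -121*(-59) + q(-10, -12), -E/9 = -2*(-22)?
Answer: -6703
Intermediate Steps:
E = -396 (E = -(-18)*(-22) = -9*44 = -396)
a = 7129 (a = -121*(-59) - 10 = 7139 - 10 = 7129)
t(h) = -10*h (t(h) = (2*h)*(-5) = -10*h)
S(x) = 30 - x (S(x) = -10*(-3) - x = 30 - x)
S(E) - a = (30 - 1*(-396)) - 1*7129 = (30 + 396) - 7129 = 426 - 7129 = -6703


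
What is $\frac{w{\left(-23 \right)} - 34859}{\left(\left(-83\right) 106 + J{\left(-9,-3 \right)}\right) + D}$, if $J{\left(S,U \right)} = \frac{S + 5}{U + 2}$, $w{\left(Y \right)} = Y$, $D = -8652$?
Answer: $\frac{17441}{8723} \approx 1.9994$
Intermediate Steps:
$J{\left(S,U \right)} = \frac{5 + S}{2 + U}$
$\frac{w{\left(-23 \right)} - 34859}{\left(\left(-83\right) 106 + J{\left(-9,-3 \right)}\right) + D} = \frac{-23 - 34859}{\left(\left(-83\right) 106 + \frac{5 - 9}{2 - 3}\right) - 8652} = - \frac{34882}{\left(-8798 + \frac{1}{-1} \left(-4\right)\right) - 8652} = - \frac{34882}{\left(-8798 - -4\right) - 8652} = - \frac{34882}{\left(-8798 + 4\right) - 8652} = - \frac{34882}{-8794 - 8652} = - \frac{34882}{-17446} = \left(-34882\right) \left(- \frac{1}{17446}\right) = \frac{17441}{8723}$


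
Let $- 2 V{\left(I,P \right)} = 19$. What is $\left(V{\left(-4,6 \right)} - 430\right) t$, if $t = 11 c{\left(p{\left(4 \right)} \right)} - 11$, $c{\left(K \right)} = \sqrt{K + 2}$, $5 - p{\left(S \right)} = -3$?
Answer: $\frac{9669}{2} - \frac{9669 \sqrt{10}}{2} \approx -10454.0$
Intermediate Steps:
$p{\left(S \right)} = 8$ ($p{\left(S \right)} = 5 - -3 = 5 + 3 = 8$)
$V{\left(I,P \right)} = - \frac{19}{2}$ ($V{\left(I,P \right)} = \left(- \frac{1}{2}\right) 19 = - \frac{19}{2}$)
$c{\left(K \right)} = \sqrt{2 + K}$
$t = -11 + 11 \sqrt{10}$ ($t = 11 \sqrt{2 + 8} - 11 = 11 \sqrt{10} - 11 = -11 + 11 \sqrt{10} \approx 23.785$)
$\left(V{\left(-4,6 \right)} - 430\right) t = \left(- \frac{19}{2} - 430\right) \left(-11 + 11 \sqrt{10}\right) = - \frac{879 \left(-11 + 11 \sqrt{10}\right)}{2} = \frac{9669}{2} - \frac{9669 \sqrt{10}}{2}$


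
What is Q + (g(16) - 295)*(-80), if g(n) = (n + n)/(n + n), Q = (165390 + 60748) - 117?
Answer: 249541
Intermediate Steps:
Q = 226021 (Q = 226138 - 117 = 226021)
g(n) = 1 (g(n) = (2*n)/((2*n)) = (2*n)*(1/(2*n)) = 1)
Q + (g(16) - 295)*(-80) = 226021 + (1 - 295)*(-80) = 226021 - 294*(-80) = 226021 + 23520 = 249541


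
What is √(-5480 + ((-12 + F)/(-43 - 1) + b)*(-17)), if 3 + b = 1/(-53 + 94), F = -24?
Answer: 3*I*√123019721/451 ≈ 73.779*I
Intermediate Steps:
b = -122/41 (b = -3 + 1/(-53 + 94) = -3 + 1/41 = -122/41 ≈ -2.9756)
√(-5480 + ((-12 + F)/(-43 - 1) + b)*(-17)) = √(-5480 + ((-12 - 24)/(-43 - 1) - 122/41)*(-17)) = √(-5480 + (-36/(-44) - 122/41)*(-17)) = √(-5480 + (-36*(-1/44) - 122/41)*(-17)) = √(-5480 + (9/11 - 122/41)*(-17)) = √(-5480 - 973/451*(-17)) = √(-5480 + 16541/451) = √(-2454939/451) = 3*I*√123019721/451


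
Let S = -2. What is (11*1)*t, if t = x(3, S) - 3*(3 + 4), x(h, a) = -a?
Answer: -209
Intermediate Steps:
t = -19 (t = -1*(-2) - 3*(3 + 4) = 2 - 3*7 = 2 - 1*21 = 2 - 21 = -19)
(11*1)*t = (11*1)*(-19) = 11*(-19) = -209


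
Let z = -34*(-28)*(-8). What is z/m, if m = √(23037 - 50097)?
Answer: 3808*I*√6765/6765 ≈ 46.298*I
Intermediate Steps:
z = -7616 (z = -(-952)*(-8) = -1*7616 = -7616)
m = 2*I*√6765 (m = √(-27060) = 2*I*√6765 ≈ 164.5*I)
z/m = -7616*(-I*√6765/13530) = -(-3808)*I*√6765/6765 = 3808*I*√6765/6765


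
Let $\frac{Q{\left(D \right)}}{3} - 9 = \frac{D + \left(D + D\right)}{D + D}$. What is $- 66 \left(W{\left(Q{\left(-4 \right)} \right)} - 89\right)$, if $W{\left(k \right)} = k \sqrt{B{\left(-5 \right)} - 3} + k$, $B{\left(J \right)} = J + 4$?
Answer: $3795 - 4158 i \approx 3795.0 - 4158.0 i$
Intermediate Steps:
$B{\left(J \right)} = 4 + J$
$Q{\left(D \right)} = \frac{63}{2}$ ($Q{\left(D \right)} = 27 + 3 \frac{D + \left(D + D\right)}{D + D} = 27 + 3 \frac{D + 2 D}{2 D} = 27 + 3 \cdot 3 D \frac{1}{2 D} = 27 + 3 \cdot \frac{3}{2} = 27 + \frac{9}{2} = \frac{63}{2}$)
$W{\left(k \right)} = k + 2 i k$ ($W{\left(k \right)} = k \sqrt{\left(4 - 5\right) - 3} + k = k \sqrt{-1 - 3} + k = k \sqrt{-4} + k = k 2 i + k = 2 i k + k = k + 2 i k$)
$- 66 \left(W{\left(Q{\left(-4 \right)} \right)} - 89\right) = - 66 \left(\frac{63 \left(1 + 2 i\right)}{2} - 89\right) = - 66 \left(\left(\frac{63}{2} + 63 i\right) - 89\right) = - 66 \left(- \frac{115}{2} + 63 i\right) = 3795 - 4158 i$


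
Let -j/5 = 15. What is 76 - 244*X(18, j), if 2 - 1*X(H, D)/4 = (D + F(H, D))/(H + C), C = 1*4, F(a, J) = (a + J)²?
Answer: 1528276/11 ≈ 1.3893e+5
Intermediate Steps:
F(a, J) = (J + a)²
C = 4
j = -75 (j = -5*15 = -75)
X(H, D) = 8 - 4*(D + (D + H)²)/(4 + H) (X(H, D) = 8 - 4*(D + (D + H)²)/(H + 4) = 8 - 4*(D + (D + H)²)/(4 + H))
76 - 244*X(18, j) = 76 - 976*(8 - 1*(-75) - (-75 + 18)² + 2*18)/(4 + 18) = 76 - 976*(8 + 75 - 1*(-57)² + 36)/22 = 76 - 976*(8 + 75 - 1*3249 + 36)/22 = 76 - 976*(8 + 75 - 3249 + 36)/22 = 76 - 976*(-3130)/22 = 76 - 244*(-6260/11) = 76 + 1527440/11 = 1528276/11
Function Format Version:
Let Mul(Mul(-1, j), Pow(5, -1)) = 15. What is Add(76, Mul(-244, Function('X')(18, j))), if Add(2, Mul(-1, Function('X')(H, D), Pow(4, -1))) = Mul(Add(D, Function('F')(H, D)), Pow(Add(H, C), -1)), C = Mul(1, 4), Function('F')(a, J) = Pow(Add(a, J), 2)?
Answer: Rational(1528276, 11) ≈ 1.3893e+5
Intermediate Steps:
Function('F')(a, J) = Pow(Add(J, a), 2)
C = 4
j = -75 (j = Mul(-5, 15) = -75)
Function('X')(H, D) = Add(8, Mul(-4, Pow(Add(4, H), -1), Add(D, Pow(Add(D, H), 2)))) (Function('X')(H, D) = Add(8, Mul(-4, Mul(Add(D, Pow(Add(D, H), 2)), Pow(Add(H, 4), -1)))) = Add(8, Mul(-4, Mul(Add(D, Pow(Add(D, H), 2)), Pow(Add(4, H), -1)))) = Add(8, Mul(-4, Mul(Pow(Add(4, H), -1), Add(D, Pow(Add(D, H), 2))))) = Add(8, Mul(-4, Pow(Add(4, H), -1), Add(D, Pow(Add(D, H), 2)))))
Add(76, Mul(-244, Function('X')(18, j))) = Add(76, Mul(-244, Mul(4, Pow(Add(4, 18), -1), Add(8, Mul(-1, -75), Mul(-1, Pow(Add(-75, 18), 2)), Mul(2, 18))))) = Add(76, Mul(-244, Mul(4, Pow(22, -1), Add(8, 75, Mul(-1, Pow(-57, 2)), 36)))) = Add(76, Mul(-244, Mul(4, Rational(1, 22), Add(8, 75, Mul(-1, 3249), 36)))) = Add(76, Mul(-244, Mul(4, Rational(1, 22), Add(8, 75, -3249, 36)))) = Add(76, Mul(-244, Mul(4, Rational(1, 22), -3130))) = Add(76, Mul(-244, Rational(-6260, 11))) = Add(76, Rational(1527440, 11)) = Rational(1528276, 11)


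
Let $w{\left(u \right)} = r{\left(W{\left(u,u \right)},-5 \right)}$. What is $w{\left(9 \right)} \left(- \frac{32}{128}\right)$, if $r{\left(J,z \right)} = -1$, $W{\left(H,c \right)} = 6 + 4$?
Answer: $\frac{1}{4} \approx 0.25$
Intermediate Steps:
$W{\left(H,c \right)} = 10$
$w{\left(u \right)} = -1$
$w{\left(9 \right)} \left(- \frac{32}{128}\right) = - \frac{-32}{128} = \left(-1\right) \left(- \frac{1}{4}\right) = \frac{1}{4}$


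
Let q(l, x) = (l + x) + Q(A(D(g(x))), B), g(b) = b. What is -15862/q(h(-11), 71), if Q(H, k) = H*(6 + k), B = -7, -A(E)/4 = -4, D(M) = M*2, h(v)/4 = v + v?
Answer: 1442/3 ≈ 480.67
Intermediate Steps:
h(v) = 8*v (h(v) = 4*(v + v) = 4*(2*v) = 8*v)
D(M) = 2*M
A(E) = 16 (A(E) = -4*(-4) = 16)
q(l, x) = -16 + l + x (q(l, x) = (l + x) + 16*(6 - 7) = (l + x) + 16*(-1) = (l + x) - 16 = -16 + l + x)
-15862/q(h(-11), 71) = -15862/(-16 + 8*(-11) + 71) = -15862/(-16 - 88 + 71) = -15862/(-33) = -15862*(-1/33) = 1442/3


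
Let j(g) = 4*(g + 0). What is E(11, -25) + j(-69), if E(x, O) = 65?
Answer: -211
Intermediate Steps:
j(g) = 4*g
E(11, -25) + j(-69) = 65 + 4*(-69) = 65 - 276 = -211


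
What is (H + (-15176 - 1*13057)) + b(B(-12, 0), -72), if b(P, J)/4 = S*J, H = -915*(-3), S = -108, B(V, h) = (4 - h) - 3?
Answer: 5616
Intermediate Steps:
B(V, h) = 1 - h
H = 2745
b(P, J) = -432*J (b(P, J) = 4*(-108*J) = -432*J)
(H + (-15176 - 1*13057)) + b(B(-12, 0), -72) = (2745 + (-15176 - 1*13057)) - 432*(-72) = (2745 + (-15176 - 13057)) + 31104 = (2745 - 28233) + 31104 = -25488 + 31104 = 5616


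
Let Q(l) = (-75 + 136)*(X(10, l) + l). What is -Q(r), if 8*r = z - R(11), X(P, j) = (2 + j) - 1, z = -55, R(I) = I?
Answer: 1891/2 ≈ 945.50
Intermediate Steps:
X(P, j) = 1 + j
r = -33/4 (r = (-55 - 1*11)/8 = (-55 - 11)/8 = (⅛)*(-66) = -33/4 ≈ -8.2500)
Q(l) = 61 + 122*l (Q(l) = (-75 + 136)*((1 + l) + l) = 61*(1 + 2*l) = 61 + 122*l)
-Q(r) = -(61 + 122*(-33/4)) = -(61 - 2013/2) = -1*(-1891/2) = 1891/2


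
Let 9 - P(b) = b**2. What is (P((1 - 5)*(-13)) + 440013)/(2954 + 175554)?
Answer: 218659/89254 ≈ 2.4499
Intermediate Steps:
P(b) = 9 - b**2
(P((1 - 5)*(-13)) + 440013)/(2954 + 175554) = ((9 - ((1 - 5)*(-13))**2) + 440013)/(2954 + 175554) = ((9 - (-4*(-13))**2) + 440013)/178508 = ((9 - 1*52**2) + 440013)*(1/178508) = ((9 - 1*2704) + 440013)*(1/178508) = ((9 - 2704) + 440013)*(1/178508) = (-2695 + 440013)*(1/178508) = 437318*(1/178508) = 218659/89254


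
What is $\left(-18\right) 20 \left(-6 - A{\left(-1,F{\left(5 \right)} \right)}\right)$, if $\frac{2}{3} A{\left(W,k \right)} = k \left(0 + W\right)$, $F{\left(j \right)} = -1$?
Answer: $2700$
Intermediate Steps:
$A{\left(W,k \right)} = \frac{3 W k}{2}$ ($A{\left(W,k \right)} = \frac{3 k \left(0 + W\right)}{2} = \frac{3 k W}{2} = \frac{3 W k}{2}$)
$\left(-18\right) 20 \left(-6 - A{\left(-1,F{\left(5 \right)} \right)}\right) = \left(-18\right) 20 \left(-6 - \frac{3}{2} \left(-1\right) \left(-1\right)\right) = - 360 \left(-6 - \frac{3}{2}\right) = \left(-360\right) \left(- \frac{15}{2}\right) = 2700$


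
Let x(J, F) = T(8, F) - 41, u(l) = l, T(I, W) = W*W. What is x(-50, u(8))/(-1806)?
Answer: -23/1806 ≈ -0.012735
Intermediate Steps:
T(I, W) = W²
x(J, F) = -41 + F² (x(J, F) = F² - 41 = -41 + F²)
x(-50, u(8))/(-1806) = (-41 + 8²)/(-1806) = (-41 + 64)*(-1/1806) = 23*(-1/1806) = -23/1806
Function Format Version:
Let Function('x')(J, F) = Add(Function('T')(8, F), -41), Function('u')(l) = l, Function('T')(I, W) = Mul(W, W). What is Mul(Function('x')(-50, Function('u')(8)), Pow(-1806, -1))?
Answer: Rational(-23, 1806) ≈ -0.012735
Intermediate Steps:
Function('T')(I, W) = Pow(W, 2)
Function('x')(J, F) = Add(-41, Pow(F, 2)) (Function('x')(J, F) = Add(Pow(F, 2), -41) = Add(-41, Pow(F, 2)))
Mul(Function('x')(-50, Function('u')(8)), Pow(-1806, -1)) = Mul(Add(-41, Pow(8, 2)), Pow(-1806, -1)) = Mul(Add(-41, 64), Rational(-1, 1806)) = Mul(23, Rational(-1, 1806)) = Rational(-23, 1806)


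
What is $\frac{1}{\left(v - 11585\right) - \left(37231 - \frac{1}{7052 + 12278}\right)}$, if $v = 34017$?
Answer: $- \frac{19330}{286064669} \approx -6.7572 \cdot 10^{-5}$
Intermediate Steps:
$\frac{1}{\left(v - 11585\right) - \left(37231 - \frac{1}{7052 + 12278}\right)} = \frac{1}{\left(34017 - 11585\right) - \left(37231 - \frac{1}{7052 + 12278}\right)} = \frac{1}{22432 - \left(37231 - \frac{1}{19330}\right)} = \frac{1}{22432 + \left(\left(\frac{1}{19330} - 31853\right) - 5378\right)} = \frac{1}{22432 - \frac{719675229}{19330}} = \frac{1}{- \frac{286064669}{19330}} = - \frac{19330}{286064669}$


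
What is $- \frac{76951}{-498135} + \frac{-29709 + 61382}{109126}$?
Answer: $\frac{24174784681}{54359480010} \approx 0.44472$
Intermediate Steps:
$- \frac{76951}{-498135} + \frac{-29709 + 61382}{109126} = \left(-76951\right) \left(- \frac{1}{498135}\right) + 31673 \cdot \frac{1}{109126} = \frac{76951}{498135} + \frac{31673}{109126} = \frac{24174784681}{54359480010}$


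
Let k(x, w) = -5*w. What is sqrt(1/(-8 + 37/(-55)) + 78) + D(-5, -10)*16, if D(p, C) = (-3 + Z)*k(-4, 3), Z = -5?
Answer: 1920 + sqrt(1969003)/159 ≈ 1928.8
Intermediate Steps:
D(p, C) = 120 (D(p, C) = (-3 - 5)*(-5*3) = -8*(-15) = 120)
sqrt(1/(-8 + 37/(-55)) + 78) + D(-5, -10)*16 = sqrt(1/(-8 + 37/(-55)) + 78) + 120*16 = sqrt(1/(-8 + 37*(-1/55)) + 78) + 1920 = sqrt(1/(-8 - 37/55) + 78) + 1920 = sqrt(1/(-477/55) + 78) + 1920 = sqrt(-55/477 + 78) + 1920 = sqrt(37151/477) + 1920 = sqrt(1969003)/159 + 1920 = 1920 + sqrt(1969003)/159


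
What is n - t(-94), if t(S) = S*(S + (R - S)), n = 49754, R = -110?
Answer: 39414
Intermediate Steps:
t(S) = -110*S (t(S) = S*(S + (-110 - S)) = S*(-110) = -110*S)
n - t(-94) = 49754 - (-110)*(-94) = 49754 - 1*10340 = 49754 - 10340 = 39414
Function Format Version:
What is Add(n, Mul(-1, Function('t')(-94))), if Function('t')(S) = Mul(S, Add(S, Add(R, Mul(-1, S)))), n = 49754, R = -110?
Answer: 39414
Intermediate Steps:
Function('t')(S) = Mul(-110, S) (Function('t')(S) = Mul(S, Add(S, Add(-110, Mul(-1, S)))) = Mul(S, -110) = Mul(-110, S))
Add(n, Mul(-1, Function('t')(-94))) = Add(49754, Mul(-1, Mul(-110, -94))) = Add(49754, Mul(-1, 10340)) = Add(49754, -10340) = 39414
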